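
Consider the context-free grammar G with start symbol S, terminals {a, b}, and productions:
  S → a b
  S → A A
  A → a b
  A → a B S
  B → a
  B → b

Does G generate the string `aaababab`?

yes

S ⇒ AA ⇒ aBSA ⇒ aaSA ⇒ aaabA ⇒ aaabaBS ⇒ aaababS ⇒ aaababab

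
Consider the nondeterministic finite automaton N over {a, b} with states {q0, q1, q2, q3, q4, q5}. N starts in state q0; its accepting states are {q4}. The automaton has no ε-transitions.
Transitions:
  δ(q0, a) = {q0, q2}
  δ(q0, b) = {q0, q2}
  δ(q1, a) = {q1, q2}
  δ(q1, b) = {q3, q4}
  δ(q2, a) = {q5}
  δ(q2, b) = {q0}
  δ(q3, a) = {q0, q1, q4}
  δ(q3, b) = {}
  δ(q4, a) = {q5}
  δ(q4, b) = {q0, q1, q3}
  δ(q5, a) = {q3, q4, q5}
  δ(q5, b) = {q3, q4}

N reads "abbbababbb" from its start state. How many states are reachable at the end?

5

Start: {q0}
read a: {q0, q2}
read b: {q0, q2}
read b: {q0, q2}
read b: {q0, q2}
read a: {q0, q2, q5}
read b: {q0, q2, q3, q4}
read a: {q0, q1, q2, q4, q5}
read b: {q0, q1, q2, q3, q4}
read b: {q0, q1, q2, q3, q4}
read b: {q0, q1, q2, q3, q4}
Final reachable set {q0, q1, q2, q3, q4} has 5 states.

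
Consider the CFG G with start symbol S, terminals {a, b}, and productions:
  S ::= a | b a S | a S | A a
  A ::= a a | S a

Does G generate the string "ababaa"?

yes

S ⇒ aS ⇒ abaS ⇒ ababaS ⇒ ababaa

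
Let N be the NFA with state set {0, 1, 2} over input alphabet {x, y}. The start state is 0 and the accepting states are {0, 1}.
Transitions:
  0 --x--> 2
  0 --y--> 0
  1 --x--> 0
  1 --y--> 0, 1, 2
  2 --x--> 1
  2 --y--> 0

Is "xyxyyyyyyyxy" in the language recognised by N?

accepted

Start: {0}
read x: {2}
read y: {0}
read x: {2}
read y: {0}
read y: {0}
read y: {0}
read y: {0}
read y: {0}
read y: {0}
read y: {0}
read x: {2}
read y: {0}
Reachable ∩ accepting = {0} — nonempty.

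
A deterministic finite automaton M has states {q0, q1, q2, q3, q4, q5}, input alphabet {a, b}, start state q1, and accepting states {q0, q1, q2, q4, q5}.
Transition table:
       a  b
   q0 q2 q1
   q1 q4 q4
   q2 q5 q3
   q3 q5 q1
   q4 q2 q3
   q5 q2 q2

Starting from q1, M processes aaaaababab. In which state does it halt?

q2

q1 --a--> q4
q4 --a--> q2
q2 --a--> q5
q5 --a--> q2
q2 --a--> q5
q5 --b--> q2
q2 --a--> q5
q5 --b--> q2
q2 --a--> q5
q5 --b--> q2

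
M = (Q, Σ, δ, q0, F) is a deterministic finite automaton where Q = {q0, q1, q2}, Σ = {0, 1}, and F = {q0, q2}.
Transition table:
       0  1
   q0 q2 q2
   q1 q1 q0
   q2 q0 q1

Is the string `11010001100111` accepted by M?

accepted

q0 --1--> q2
q2 --1--> q1
q1 --0--> q1
q1 --1--> q0
q0 --0--> q2
q2 --0--> q0
q0 --0--> q2
q2 --1--> q1
q1 --1--> q0
q0 --0--> q2
q2 --0--> q0
q0 --1--> q2
q2 --1--> q1
q1 --1--> q0
End in state q0, which is an accepting state.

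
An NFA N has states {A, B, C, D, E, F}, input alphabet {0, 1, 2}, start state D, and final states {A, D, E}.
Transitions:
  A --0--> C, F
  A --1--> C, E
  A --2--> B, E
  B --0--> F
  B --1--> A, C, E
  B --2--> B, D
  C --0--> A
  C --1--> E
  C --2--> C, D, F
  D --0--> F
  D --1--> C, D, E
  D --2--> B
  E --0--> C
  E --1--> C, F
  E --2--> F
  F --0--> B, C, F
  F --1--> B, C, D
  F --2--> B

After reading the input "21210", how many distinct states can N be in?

4

Start: {D}
read 2: {B}
read 1: {A, C, E}
read 2: {B, C, D, E, F}
read 1: {A, B, C, D, E, F}
read 0: {A, B, C, F}
Final reachable set {A, B, C, F} has 4 states.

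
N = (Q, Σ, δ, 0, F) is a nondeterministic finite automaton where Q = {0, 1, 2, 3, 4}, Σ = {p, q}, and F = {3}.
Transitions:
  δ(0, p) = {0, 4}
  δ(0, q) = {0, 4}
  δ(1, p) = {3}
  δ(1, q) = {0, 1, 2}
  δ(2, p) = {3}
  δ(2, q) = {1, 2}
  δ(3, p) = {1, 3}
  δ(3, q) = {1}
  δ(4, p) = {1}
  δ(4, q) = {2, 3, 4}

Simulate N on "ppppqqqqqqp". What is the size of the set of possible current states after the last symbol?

Start: {0}
read p: {0, 4}
read p: {0, 1, 4}
read p: {0, 1, 3, 4}
read p: {0, 1, 3, 4}
read q: {0, 1, 2, 3, 4}
read q: {0, 1, 2, 3, 4}
read q: {0, 1, 2, 3, 4}
read q: {0, 1, 2, 3, 4}
read q: {0, 1, 2, 3, 4}
read q: {0, 1, 2, 3, 4}
read p: {0, 1, 3, 4}
Final reachable set {0, 1, 3, 4} has 4 states.

4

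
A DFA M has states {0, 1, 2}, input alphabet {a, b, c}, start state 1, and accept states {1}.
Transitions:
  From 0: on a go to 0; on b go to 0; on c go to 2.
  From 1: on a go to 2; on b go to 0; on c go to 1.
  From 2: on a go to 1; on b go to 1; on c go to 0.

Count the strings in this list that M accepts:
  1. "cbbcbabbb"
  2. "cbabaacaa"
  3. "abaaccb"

0

"cbbcbabbb": rejected
"cbabaacaa": rejected
"abaaccb": rejected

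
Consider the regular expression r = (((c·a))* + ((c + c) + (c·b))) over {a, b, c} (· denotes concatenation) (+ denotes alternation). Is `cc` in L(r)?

no

Neither ((c·a))* nor ((c+c)+(c·b)) matches cc.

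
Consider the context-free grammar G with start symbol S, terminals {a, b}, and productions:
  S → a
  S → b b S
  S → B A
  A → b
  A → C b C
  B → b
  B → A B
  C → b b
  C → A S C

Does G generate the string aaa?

no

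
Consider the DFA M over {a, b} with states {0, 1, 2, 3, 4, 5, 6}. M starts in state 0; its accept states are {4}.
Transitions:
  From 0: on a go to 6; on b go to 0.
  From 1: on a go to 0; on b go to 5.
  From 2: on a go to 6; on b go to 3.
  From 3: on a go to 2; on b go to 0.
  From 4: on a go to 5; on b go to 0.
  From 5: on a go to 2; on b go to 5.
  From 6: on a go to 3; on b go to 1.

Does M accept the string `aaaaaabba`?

rejected

0 --a--> 6
6 --a--> 3
3 --a--> 2
2 --a--> 6
6 --a--> 3
3 --a--> 2
2 --b--> 3
3 --b--> 0
0 --a--> 6
End in state 6, which is not an accepting state.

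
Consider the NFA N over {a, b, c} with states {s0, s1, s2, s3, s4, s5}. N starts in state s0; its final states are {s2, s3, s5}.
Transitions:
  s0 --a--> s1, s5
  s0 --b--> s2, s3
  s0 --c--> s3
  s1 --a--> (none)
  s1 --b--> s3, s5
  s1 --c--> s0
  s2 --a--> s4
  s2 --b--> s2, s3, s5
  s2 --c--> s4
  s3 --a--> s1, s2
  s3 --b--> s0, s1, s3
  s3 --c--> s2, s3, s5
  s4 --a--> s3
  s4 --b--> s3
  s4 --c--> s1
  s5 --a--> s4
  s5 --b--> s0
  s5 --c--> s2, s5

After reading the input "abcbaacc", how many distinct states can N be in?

Start: {s0}
read a: {s1, s5}
read b: {s0, s3, s5}
read c: {s2, s3, s5}
read b: {s0, s1, s2, s3, s5}
read a: {s1, s2, s4, s5}
read a: {s3, s4}
read c: {s1, s2, s3, s5}
read c: {s0, s2, s3, s4, s5}
Final reachable set {s0, s2, s3, s4, s5} has 5 states.

5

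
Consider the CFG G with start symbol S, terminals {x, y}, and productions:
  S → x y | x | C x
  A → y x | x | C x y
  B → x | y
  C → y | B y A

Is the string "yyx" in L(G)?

no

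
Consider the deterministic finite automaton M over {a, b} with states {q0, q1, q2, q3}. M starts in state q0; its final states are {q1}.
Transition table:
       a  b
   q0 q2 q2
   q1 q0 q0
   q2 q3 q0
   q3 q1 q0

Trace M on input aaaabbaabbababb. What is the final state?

q0 --a--> q2
q2 --a--> q3
q3 --a--> q1
q1 --a--> q0
q0 --b--> q2
q2 --b--> q0
q0 --a--> q2
q2 --a--> q3
q3 --b--> q0
q0 --b--> q2
q2 --a--> q3
q3 --b--> q0
q0 --a--> q2
q2 --b--> q0
q0 --b--> q2

q2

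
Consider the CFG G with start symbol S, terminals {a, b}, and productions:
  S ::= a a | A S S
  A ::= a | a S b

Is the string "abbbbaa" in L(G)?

no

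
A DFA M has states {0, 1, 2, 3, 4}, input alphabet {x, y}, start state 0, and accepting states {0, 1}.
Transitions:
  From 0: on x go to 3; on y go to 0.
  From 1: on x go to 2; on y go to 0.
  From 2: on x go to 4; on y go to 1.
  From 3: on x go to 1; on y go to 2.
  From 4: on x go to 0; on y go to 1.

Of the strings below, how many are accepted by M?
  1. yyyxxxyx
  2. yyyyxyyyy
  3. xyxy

2

yyyxxxyx: rejected
yyyyxyyyy: accepted
xyxy: accepted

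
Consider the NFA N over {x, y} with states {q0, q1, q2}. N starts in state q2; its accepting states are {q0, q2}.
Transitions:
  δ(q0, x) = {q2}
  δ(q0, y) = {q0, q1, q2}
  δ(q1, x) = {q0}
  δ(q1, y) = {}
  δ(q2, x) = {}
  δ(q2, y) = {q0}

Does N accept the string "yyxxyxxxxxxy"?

rejected

Start: {q2}
read y: {q0}
read y: {q0, q1, q2}
read x: {q0, q2}
read x: {q2}
read y: {q0}
read x: {q2}
read x: {}
The reachable set is empty and stays empty for the remaining 5 symbols.
Reachable ∩ accepting = {} — empty.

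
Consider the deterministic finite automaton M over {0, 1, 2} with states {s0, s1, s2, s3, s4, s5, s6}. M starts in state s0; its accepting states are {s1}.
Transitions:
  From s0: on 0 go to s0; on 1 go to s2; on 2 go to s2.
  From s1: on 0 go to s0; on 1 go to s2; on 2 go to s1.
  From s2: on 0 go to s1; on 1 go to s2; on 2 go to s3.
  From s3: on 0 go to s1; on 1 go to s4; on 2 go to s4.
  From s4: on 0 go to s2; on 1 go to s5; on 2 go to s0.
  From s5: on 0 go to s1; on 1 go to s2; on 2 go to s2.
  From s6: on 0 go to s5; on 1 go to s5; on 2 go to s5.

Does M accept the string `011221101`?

s0 --0--> s0
s0 --1--> s2
s2 --1--> s2
s2 --2--> s3
s3 --2--> s4
s4 --1--> s5
s5 --1--> s2
s2 --0--> s1
s1 --1--> s2
End in state s2, which is not an accepting state.

rejected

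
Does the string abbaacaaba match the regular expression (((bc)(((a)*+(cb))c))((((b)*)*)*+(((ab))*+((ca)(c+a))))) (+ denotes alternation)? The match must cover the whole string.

no

No split of abbaacaaba into u·v has ((bc)(((a)*+(cb))c)) matching u and ((((b)*)*)*+(((ab))*+((ca)(c+a)))) matching v.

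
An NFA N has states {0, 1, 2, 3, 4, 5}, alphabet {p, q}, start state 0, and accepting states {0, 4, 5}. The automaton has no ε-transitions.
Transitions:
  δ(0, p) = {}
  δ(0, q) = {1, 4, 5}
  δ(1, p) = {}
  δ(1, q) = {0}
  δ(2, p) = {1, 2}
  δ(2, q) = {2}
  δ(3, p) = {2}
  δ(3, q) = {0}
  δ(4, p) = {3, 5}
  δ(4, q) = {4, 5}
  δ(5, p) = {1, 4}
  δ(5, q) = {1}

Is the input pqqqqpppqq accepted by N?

Start: {0}
read p: {}
The reachable set is empty and stays empty for the remaining 9 symbols.
Reachable ∩ accepting = {} — empty.

rejected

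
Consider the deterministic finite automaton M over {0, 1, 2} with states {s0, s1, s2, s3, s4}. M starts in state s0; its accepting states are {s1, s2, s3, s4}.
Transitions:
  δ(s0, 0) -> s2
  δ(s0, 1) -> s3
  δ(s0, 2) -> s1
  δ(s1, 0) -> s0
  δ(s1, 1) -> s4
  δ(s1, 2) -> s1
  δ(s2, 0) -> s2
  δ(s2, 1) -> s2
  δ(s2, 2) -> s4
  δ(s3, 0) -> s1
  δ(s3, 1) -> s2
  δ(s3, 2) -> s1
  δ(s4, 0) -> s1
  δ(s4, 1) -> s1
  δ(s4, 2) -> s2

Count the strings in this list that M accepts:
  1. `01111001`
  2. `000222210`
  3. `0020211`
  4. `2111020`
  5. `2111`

`01111001`: accepted
`000222210`: accepted
`0020211`: accepted
`2111020`: rejected
`2111`: accepted

4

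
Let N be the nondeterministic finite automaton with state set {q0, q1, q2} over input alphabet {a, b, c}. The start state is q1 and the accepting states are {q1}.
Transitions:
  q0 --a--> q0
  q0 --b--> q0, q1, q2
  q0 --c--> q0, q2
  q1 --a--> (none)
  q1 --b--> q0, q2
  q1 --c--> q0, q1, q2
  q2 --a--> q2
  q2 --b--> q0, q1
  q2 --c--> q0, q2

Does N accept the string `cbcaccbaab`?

accepted

Start: {q1}
read c: {q0, q1, q2}
read b: {q0, q1, q2}
read c: {q0, q1, q2}
read a: {q0, q2}
read c: {q0, q2}
read c: {q0, q2}
read b: {q0, q1, q2}
read a: {q0, q2}
read a: {q0, q2}
read b: {q0, q1, q2}
Reachable ∩ accepting = {q1} — nonempty.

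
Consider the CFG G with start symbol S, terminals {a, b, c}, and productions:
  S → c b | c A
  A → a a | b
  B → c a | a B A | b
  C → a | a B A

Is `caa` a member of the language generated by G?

S ⇒ cA ⇒ caa

yes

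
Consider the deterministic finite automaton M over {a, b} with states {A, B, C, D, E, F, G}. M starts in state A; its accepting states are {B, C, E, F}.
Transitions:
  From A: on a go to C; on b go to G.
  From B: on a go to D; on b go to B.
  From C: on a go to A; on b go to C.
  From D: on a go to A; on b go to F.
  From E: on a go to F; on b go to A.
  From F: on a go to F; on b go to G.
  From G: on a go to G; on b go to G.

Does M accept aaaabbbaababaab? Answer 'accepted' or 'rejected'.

A --a--> C
C --a--> A
A --a--> C
C --a--> A
A --b--> G
G --b--> G
G --b--> G
G --a--> G
G --a--> G
G --b--> G
G --a--> G
G --b--> G
G --a--> G
G --a--> G
G --b--> G
End in state G, which is not an accepting state.

rejected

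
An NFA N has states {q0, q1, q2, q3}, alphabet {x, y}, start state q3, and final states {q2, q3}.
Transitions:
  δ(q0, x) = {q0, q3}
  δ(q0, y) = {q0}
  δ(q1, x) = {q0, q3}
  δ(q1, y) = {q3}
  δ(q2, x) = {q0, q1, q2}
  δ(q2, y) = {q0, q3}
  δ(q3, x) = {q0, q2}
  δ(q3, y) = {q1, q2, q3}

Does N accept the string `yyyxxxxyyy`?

Start: {q3}
read y: {q1, q2, q3}
read y: {q0, q1, q2, q3}
read y: {q0, q1, q2, q3}
read x: {q0, q1, q2, q3}
read x: {q0, q1, q2, q3}
read x: {q0, q1, q2, q3}
read x: {q0, q1, q2, q3}
read y: {q0, q1, q2, q3}
read y: {q0, q1, q2, q3}
read y: {q0, q1, q2, q3}
Reachable ∩ accepting = {q2, q3} — nonempty.

accepted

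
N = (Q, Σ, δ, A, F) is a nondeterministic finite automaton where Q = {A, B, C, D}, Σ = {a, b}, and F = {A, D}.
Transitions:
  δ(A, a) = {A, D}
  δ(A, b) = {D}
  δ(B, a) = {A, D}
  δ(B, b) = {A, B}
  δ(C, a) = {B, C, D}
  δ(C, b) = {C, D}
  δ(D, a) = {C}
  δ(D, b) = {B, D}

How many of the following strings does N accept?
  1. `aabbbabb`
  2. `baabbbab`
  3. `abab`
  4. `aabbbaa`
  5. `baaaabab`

`aabbbabb`: accepted
`baabbbab`: accepted
`abab`: accepted
`aabbbaa`: accepted
`baaaabab`: accepted

5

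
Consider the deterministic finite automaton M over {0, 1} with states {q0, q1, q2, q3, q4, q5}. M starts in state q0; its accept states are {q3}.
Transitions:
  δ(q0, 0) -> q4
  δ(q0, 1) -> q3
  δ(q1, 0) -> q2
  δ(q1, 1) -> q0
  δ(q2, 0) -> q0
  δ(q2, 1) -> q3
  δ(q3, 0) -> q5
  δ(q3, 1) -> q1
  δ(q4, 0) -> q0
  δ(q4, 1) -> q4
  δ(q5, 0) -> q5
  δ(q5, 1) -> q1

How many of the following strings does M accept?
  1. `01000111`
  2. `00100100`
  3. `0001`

`01000111`: rejected
`00100100`: rejected
`0001`: rejected

0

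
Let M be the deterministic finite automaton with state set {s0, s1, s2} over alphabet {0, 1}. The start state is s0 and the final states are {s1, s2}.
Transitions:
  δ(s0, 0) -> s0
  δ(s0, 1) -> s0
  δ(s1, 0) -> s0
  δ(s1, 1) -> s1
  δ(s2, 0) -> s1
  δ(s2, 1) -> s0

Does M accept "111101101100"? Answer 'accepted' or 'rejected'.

s0 --1--> s0
s0 --1--> s0
s0 --1--> s0
s0 --1--> s0
s0 --0--> s0
s0 --1--> s0
s0 --1--> s0
s0 --0--> s0
s0 --1--> s0
s0 --1--> s0
s0 --0--> s0
s0 --0--> s0
End in state s0, which is not an accepting state.

rejected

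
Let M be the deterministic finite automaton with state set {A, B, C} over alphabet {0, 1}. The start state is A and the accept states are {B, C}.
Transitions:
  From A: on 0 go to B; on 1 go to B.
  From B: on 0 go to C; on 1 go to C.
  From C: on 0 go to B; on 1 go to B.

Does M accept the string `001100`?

A --0--> B
B --0--> C
C --1--> B
B --1--> C
C --0--> B
B --0--> C
End in state C, which is an accepting state.

accepted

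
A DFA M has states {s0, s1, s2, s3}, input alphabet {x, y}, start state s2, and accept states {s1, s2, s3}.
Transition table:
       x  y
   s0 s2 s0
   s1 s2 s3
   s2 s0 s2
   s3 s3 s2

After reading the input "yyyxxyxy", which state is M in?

s2 --y--> s2
s2 --y--> s2
s2 --y--> s2
s2 --x--> s0
s0 --x--> s2
s2 --y--> s2
s2 --x--> s0
s0 --y--> s0

s0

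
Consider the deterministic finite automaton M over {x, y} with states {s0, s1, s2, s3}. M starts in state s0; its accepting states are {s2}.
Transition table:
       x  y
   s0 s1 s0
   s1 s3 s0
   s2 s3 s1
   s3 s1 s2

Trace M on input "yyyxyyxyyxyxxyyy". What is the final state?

s0 --y--> s0
s0 --y--> s0
s0 --y--> s0
s0 --x--> s1
s1 --y--> s0
s0 --y--> s0
s0 --x--> s1
s1 --y--> s0
s0 --y--> s0
s0 --x--> s1
s1 --y--> s0
s0 --x--> s1
s1 --x--> s3
s3 --y--> s2
s2 --y--> s1
s1 --y--> s0

s0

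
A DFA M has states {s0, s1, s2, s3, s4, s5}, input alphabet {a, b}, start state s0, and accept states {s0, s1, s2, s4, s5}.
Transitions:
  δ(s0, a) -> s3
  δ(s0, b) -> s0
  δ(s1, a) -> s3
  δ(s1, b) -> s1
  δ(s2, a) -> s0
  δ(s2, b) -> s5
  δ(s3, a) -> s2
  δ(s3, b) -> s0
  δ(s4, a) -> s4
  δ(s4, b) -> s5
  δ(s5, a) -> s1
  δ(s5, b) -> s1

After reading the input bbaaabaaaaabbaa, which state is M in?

s0 --b--> s0
s0 --b--> s0
s0 --a--> s3
s3 --a--> s2
s2 --a--> s0
s0 --b--> s0
s0 --a--> s3
s3 --a--> s2
s2 --a--> s0
s0 --a--> s3
s3 --a--> s2
s2 --b--> s5
s5 --b--> s1
s1 --a--> s3
s3 --a--> s2

s2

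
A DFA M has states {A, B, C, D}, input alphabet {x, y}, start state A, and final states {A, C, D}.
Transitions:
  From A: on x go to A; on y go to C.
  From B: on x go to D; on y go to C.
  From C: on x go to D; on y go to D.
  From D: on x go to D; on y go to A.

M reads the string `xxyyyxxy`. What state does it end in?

C

A --x--> A
A --x--> A
A --y--> C
C --y--> D
D --y--> A
A --x--> A
A --x--> A
A --y--> C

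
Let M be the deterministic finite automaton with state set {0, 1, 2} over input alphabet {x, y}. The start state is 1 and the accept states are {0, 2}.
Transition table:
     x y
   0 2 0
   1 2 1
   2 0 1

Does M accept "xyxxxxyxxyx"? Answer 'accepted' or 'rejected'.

1 --x--> 2
2 --y--> 1
1 --x--> 2
2 --x--> 0
0 --x--> 2
2 --x--> 0
0 --y--> 0
0 --x--> 2
2 --x--> 0
0 --y--> 0
0 --x--> 2
End in state 2, which is an accepting state.

accepted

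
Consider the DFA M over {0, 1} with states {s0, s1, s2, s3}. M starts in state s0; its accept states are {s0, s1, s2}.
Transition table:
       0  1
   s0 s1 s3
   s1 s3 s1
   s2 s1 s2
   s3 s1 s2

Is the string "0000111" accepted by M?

s0 --0--> s1
s1 --0--> s3
s3 --0--> s1
s1 --0--> s3
s3 --1--> s2
s2 --1--> s2
s2 --1--> s2
End in state s2, which is an accepting state.

accepted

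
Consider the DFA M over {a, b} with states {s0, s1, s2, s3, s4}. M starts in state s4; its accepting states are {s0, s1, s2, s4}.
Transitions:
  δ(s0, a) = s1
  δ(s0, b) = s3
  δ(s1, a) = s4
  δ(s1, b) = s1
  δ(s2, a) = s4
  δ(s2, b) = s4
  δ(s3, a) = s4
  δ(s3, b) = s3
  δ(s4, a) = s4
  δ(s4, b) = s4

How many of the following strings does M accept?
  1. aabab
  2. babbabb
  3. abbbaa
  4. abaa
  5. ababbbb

5

aabab: accepted
babbabb: accepted
abbbaa: accepted
abaa: accepted
ababbbb: accepted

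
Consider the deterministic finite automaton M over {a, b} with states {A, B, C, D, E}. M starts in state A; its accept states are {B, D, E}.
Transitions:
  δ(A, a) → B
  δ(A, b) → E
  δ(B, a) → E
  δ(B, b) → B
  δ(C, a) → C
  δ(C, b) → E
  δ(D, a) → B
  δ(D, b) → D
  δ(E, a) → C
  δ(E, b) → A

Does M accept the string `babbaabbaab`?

A --b--> E
E --a--> C
C --b--> E
E --b--> A
A --a--> B
B --a--> E
E --b--> A
A --b--> E
E --a--> C
C --a--> C
C --b--> E
End in state E, which is an accepting state.

accepted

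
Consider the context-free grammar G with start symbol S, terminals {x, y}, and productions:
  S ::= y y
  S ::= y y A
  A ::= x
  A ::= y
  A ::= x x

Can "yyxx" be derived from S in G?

yes

S ⇒ yyA ⇒ yyxx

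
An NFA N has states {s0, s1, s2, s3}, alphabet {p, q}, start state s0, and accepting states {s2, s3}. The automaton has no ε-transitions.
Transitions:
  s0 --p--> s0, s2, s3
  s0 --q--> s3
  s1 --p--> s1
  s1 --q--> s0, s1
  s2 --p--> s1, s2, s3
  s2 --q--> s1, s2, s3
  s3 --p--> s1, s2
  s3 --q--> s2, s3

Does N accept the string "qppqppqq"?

accepted

Start: {s0}
read q: {s3}
read p: {s1, s2}
read p: {s1, s2, s3}
read q: {s0, s1, s2, s3}
read p: {s0, s1, s2, s3}
read p: {s0, s1, s2, s3}
read q: {s0, s1, s2, s3}
read q: {s0, s1, s2, s3}
Reachable ∩ accepting = {s2, s3} — nonempty.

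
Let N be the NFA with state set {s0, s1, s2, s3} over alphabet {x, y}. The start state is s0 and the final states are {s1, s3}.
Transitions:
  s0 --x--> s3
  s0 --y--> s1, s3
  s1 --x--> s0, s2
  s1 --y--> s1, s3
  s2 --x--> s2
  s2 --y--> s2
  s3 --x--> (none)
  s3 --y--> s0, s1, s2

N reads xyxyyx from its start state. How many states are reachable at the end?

3

Start: {s0}
read x: {s3}
read y: {s0, s1, s2}
read x: {s0, s2, s3}
read y: {s0, s1, s2, s3}
read y: {s0, s1, s2, s3}
read x: {s0, s2, s3}
Final reachable set {s0, s2, s3} has 3 states.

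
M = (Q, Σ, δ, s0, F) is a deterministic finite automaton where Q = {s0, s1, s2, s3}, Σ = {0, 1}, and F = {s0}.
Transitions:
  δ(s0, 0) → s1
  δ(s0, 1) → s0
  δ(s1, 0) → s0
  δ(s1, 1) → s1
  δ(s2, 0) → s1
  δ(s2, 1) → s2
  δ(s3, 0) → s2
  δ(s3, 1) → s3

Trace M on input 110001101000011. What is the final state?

s0 --1--> s0
s0 --1--> s0
s0 --0--> s1
s1 --0--> s0
s0 --0--> s1
s1 --1--> s1
s1 --1--> s1
s1 --0--> s0
s0 --1--> s0
s0 --0--> s1
s1 --0--> s0
s0 --0--> s1
s1 --0--> s0
s0 --1--> s0
s0 --1--> s0

s0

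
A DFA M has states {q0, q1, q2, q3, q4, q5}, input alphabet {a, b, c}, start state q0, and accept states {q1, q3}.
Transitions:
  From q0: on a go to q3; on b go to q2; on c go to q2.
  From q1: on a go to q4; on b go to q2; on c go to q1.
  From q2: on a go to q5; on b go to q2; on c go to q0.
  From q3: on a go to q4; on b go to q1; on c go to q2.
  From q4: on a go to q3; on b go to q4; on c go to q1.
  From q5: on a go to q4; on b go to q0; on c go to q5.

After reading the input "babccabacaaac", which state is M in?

q1

q0 --b--> q2
q2 --a--> q5
q5 --b--> q0
q0 --c--> q2
q2 --c--> q0
q0 --a--> q3
q3 --b--> q1
q1 --a--> q4
q4 --c--> q1
q1 --a--> q4
q4 --a--> q3
q3 --a--> q4
q4 --c--> q1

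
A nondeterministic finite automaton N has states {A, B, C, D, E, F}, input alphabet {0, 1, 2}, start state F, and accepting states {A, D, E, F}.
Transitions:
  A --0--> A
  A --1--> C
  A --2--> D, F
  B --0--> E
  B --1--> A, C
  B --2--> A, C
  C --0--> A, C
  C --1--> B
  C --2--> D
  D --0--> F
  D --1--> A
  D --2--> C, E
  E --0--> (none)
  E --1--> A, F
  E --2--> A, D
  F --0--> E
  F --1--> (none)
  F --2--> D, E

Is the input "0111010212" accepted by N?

accepted

Start: {F}
read 0: {E}
read 1: {A, F}
read 1: {C}
read 1: {B}
read 0: {E}
read 1: {A, F}
read 0: {A, E}
read 2: {A, D, F}
read 1: {A, C}
read 2: {D, F}
Reachable ∩ accepting = {D, F} — nonempty.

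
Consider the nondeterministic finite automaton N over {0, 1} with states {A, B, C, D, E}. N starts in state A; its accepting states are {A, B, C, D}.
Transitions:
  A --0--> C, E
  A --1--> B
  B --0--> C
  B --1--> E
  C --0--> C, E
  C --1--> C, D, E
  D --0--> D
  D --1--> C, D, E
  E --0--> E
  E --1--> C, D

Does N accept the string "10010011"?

accepted

Start: {A}
read 1: {B}
read 0: {C}
read 0: {C, E}
read 1: {C, D, E}
read 0: {C, D, E}
read 0: {C, D, E}
read 1: {C, D, E}
read 1: {C, D, E}
Reachable ∩ accepting = {C, D} — nonempty.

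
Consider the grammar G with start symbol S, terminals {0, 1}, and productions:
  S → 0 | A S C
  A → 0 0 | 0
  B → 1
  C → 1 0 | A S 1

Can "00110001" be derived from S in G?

no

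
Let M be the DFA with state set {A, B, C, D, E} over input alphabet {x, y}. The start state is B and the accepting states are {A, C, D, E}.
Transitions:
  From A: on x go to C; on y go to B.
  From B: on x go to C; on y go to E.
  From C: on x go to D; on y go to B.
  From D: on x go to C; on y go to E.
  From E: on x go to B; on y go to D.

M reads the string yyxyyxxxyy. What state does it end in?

B --y--> E
E --y--> D
D --x--> C
C --y--> B
B --y--> E
E --x--> B
B --x--> C
C --x--> D
D --y--> E
E --y--> D

D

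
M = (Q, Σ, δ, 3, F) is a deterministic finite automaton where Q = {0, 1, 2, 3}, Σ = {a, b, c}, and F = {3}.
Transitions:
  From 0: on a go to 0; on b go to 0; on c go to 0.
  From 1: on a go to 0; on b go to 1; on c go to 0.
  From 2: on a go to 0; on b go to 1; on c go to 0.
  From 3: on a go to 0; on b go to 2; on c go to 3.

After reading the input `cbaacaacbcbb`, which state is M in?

0

3 --c--> 3
3 --b--> 2
2 --a--> 0
0 --a--> 0
0 --c--> 0
0 --a--> 0
0 --a--> 0
0 --c--> 0
0 --b--> 0
0 --c--> 0
0 --b--> 0
0 --b--> 0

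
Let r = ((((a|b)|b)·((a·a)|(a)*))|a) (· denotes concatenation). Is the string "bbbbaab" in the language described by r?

Neither (((a|b)|b)·((a·a)|(a)*)) nor a matches bbbbaab.

no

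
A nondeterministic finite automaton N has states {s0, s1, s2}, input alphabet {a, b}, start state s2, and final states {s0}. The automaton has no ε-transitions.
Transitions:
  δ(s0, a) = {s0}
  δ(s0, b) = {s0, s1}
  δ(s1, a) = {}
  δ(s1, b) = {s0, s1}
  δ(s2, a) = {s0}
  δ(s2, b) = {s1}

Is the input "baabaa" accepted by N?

rejected

Start: {s2}
read b: {s1}
read a: {}
The reachable set is empty and stays empty for the remaining 4 symbols.
Reachable ∩ accepting = {} — empty.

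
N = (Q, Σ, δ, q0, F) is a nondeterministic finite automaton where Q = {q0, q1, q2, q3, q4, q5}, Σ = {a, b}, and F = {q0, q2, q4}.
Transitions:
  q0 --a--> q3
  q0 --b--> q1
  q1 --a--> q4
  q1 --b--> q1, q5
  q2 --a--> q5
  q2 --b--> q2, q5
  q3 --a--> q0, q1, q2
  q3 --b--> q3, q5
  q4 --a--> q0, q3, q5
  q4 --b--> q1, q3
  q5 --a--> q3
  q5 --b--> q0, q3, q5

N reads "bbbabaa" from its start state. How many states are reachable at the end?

Start: {q0}
read b: {q1}
read b: {q1, q5}
read b: {q0, q1, q3, q5}
read a: {q0, q1, q2, q3, q4}
read b: {q1, q2, q3, q5}
read a: {q0, q1, q2, q3, q4, q5}
read a: {q0, q1, q2, q3, q4, q5}
Final reachable set {q0, q1, q2, q3, q4, q5} has 6 states.

6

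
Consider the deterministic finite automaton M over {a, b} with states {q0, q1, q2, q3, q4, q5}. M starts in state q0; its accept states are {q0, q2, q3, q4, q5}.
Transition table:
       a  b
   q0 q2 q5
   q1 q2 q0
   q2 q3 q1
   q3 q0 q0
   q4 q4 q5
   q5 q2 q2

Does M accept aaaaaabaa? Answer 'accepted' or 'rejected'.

q0 --a--> q2
q2 --a--> q3
q3 --a--> q0
q0 --a--> q2
q2 --a--> q3
q3 --a--> q0
q0 --b--> q5
q5 --a--> q2
q2 --a--> q3
End in state q3, which is an accepting state.

accepted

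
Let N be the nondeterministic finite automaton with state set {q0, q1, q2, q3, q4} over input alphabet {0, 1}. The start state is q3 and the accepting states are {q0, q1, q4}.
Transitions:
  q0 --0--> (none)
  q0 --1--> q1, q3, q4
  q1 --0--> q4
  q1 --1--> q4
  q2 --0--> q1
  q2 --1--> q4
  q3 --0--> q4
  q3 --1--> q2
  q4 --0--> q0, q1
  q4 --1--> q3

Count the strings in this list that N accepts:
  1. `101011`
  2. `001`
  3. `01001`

3

`101011`: accepted
`001`: accepted
`01001`: accepted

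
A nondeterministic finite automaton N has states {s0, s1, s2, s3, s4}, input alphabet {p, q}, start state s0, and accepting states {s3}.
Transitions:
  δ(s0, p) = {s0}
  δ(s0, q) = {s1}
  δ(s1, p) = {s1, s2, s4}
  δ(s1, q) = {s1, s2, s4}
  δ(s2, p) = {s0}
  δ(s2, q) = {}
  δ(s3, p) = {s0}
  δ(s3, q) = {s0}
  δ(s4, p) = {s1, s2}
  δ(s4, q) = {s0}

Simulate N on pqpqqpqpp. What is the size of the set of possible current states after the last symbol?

Start: {s0}
read p: {s0}
read q: {s1}
read p: {s1, s2, s4}
read q: {s0, s1, s2, s4}
read q: {s0, s1, s2, s4}
read p: {s0, s1, s2, s4}
read q: {s0, s1, s2, s4}
read p: {s0, s1, s2, s4}
read p: {s0, s1, s2, s4}
Final reachable set {s0, s1, s2, s4} has 4 states.

4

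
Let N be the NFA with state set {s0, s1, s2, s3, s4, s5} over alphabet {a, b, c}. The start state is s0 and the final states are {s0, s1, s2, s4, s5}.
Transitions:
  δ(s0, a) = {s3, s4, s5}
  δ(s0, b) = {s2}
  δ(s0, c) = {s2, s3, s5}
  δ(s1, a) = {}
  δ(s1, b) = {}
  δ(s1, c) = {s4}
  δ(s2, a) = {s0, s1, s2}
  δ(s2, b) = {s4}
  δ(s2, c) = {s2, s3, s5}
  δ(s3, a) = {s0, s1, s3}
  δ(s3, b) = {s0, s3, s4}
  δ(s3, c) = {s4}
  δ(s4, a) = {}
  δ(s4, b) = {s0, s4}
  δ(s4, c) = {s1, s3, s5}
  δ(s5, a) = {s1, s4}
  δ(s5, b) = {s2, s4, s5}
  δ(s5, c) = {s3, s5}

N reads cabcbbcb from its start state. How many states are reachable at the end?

5

Start: {s0}
read c: {s2, s3, s5}
read a: {s0, s1, s2, s3, s4}
read b: {s0, s2, s3, s4}
read c: {s1, s2, s3, s4, s5}
read b: {s0, s2, s3, s4, s5}
read b: {s0, s2, s3, s4, s5}
read c: {s1, s2, s3, s4, s5}
read b: {s0, s2, s3, s4, s5}
Final reachable set {s0, s2, s3, s4, s5} has 5 states.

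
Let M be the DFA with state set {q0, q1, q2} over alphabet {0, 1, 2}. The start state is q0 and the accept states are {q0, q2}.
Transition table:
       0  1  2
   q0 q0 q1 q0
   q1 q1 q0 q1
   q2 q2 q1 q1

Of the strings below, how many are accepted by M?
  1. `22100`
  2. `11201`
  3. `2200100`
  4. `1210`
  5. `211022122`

1

`22100`: rejected
`11201`: rejected
`2200100`: rejected
`1210`: accepted
`211022122`: rejected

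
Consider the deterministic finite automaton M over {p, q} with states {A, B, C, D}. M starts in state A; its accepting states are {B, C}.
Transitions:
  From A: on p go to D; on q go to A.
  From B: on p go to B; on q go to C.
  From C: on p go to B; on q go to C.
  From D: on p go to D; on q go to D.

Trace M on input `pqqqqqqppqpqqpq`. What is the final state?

D

A --p--> D
D --q--> D
D --q--> D
D --q--> D
D --q--> D
D --q--> D
D --q--> D
D --p--> D
D --p--> D
D --q--> D
D --p--> D
D --q--> D
D --q--> D
D --p--> D
D --q--> D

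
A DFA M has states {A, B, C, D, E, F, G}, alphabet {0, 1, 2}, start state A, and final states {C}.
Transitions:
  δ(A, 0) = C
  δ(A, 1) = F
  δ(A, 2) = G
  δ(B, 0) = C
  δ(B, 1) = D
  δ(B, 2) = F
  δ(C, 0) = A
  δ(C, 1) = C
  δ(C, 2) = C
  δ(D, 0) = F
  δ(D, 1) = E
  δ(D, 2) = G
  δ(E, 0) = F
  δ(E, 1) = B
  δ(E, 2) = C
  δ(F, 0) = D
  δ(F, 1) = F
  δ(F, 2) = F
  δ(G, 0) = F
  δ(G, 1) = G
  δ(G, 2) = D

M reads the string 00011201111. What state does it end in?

F

A --0--> C
C --0--> A
A --0--> C
C --1--> C
C --1--> C
C --2--> C
C --0--> A
A --1--> F
F --1--> F
F --1--> F
F --1--> F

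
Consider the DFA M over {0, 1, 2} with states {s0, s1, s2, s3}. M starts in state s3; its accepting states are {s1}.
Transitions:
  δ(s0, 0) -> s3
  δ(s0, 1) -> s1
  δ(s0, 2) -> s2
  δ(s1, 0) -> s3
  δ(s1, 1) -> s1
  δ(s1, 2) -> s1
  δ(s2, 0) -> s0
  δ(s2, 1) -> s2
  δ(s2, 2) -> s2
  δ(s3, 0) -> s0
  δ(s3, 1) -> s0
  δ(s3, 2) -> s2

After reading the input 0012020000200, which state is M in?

s3

s3 --0--> s0
s0 --0--> s3
s3 --1--> s0
s0 --2--> s2
s2 --0--> s0
s0 --2--> s2
s2 --0--> s0
s0 --0--> s3
s3 --0--> s0
s0 --0--> s3
s3 --2--> s2
s2 --0--> s0
s0 --0--> s3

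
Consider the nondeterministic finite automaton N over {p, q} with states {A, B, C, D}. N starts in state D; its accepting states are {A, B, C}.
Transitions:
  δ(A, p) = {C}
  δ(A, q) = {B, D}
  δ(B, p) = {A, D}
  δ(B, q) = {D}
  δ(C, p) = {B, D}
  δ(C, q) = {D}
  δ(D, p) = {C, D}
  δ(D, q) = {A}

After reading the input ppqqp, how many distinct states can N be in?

Start: {D}
read p: {C, D}
read p: {B, C, D}
read q: {A, D}
read q: {A, B, D}
read p: {A, C, D}
Final reachable set {A, C, D} has 3 states.

3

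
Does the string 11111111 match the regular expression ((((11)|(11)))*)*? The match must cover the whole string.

yes

Split into 4 pieces 11 · 11 · 11 · 11; each matches (((11)|(11)))*.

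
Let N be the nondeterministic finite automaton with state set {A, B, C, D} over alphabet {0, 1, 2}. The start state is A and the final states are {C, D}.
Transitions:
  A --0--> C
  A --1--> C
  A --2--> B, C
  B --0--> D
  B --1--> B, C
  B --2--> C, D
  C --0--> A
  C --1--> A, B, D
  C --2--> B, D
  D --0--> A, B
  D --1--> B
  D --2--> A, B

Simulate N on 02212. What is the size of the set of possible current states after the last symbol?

Start: {A}
read 0: {C}
read 2: {B, D}
read 2: {A, B, C, D}
read 1: {A, B, C, D}
read 2: {A, B, C, D}
Final reachable set {A, B, C, D} has 4 states.

4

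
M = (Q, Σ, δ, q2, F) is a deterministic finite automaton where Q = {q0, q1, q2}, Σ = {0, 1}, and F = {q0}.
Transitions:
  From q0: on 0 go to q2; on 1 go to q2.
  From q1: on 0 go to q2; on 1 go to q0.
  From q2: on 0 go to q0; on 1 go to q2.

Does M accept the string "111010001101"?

rejected

q2 --1--> q2
q2 --1--> q2
q2 --1--> q2
q2 --0--> q0
q0 --1--> q2
q2 --0--> q0
q0 --0--> q2
q2 --0--> q0
q0 --1--> q2
q2 --1--> q2
q2 --0--> q0
q0 --1--> q2
End in state q2, which is not an accepting state.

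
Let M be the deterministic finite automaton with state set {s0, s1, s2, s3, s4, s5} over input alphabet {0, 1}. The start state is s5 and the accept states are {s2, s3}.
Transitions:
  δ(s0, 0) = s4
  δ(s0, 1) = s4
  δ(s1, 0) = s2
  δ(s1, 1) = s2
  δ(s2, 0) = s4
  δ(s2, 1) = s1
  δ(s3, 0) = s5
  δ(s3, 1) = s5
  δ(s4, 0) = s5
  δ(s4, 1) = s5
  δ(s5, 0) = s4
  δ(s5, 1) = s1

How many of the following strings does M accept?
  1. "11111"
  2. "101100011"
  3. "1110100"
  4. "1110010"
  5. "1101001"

"11111": rejected
"101100011": rejected
"1110100": rejected
"1110010": rejected
"1101001": rejected

0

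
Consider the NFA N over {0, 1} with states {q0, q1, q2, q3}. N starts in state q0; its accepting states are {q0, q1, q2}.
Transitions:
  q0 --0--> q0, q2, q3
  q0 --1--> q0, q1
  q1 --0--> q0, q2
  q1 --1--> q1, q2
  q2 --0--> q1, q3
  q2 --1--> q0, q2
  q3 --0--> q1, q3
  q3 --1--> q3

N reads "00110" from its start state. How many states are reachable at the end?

Start: {q0}
read 0: {q0, q2, q3}
read 0: {q0, q1, q2, q3}
read 1: {q0, q1, q2, q3}
read 1: {q0, q1, q2, q3}
read 0: {q0, q1, q2, q3}
Final reachable set {q0, q1, q2, q3} has 4 states.

4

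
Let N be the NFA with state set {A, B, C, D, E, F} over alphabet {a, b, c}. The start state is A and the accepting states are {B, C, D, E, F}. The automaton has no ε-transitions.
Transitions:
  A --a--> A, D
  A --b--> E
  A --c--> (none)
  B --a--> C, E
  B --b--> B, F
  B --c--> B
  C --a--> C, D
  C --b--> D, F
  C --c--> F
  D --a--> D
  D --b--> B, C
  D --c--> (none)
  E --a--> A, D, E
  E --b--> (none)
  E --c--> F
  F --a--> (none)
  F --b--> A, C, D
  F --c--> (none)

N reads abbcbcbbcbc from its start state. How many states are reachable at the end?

2

Start: {A}
read a: {A, D}
read b: {B, C, E}
read b: {B, D, F}
read c: {B}
read b: {B, F}
read c: {B}
read b: {B, F}
read b: {A, B, C, D, F}
read c: {B, F}
read b: {A, B, C, D, F}
read c: {B, F}
Final reachable set {B, F} has 2 states.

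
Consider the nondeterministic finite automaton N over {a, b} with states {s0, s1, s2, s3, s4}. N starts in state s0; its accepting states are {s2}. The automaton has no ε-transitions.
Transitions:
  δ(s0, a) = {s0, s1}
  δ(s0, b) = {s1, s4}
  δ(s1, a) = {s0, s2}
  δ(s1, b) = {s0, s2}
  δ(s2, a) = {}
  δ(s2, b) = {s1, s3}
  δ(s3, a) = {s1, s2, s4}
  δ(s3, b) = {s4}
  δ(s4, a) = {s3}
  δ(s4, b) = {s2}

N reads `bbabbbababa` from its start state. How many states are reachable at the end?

5

Start: {s0}
read b: {s1, s4}
read b: {s0, s2}
read a: {s0, s1}
read b: {s0, s1, s2, s4}
read b: {s0, s1, s2, s3, s4}
read b: {s0, s1, s2, s3, s4}
read a: {s0, s1, s2, s3, s4}
read b: {s0, s1, s2, s3, s4}
read a: {s0, s1, s2, s3, s4}
read b: {s0, s1, s2, s3, s4}
read a: {s0, s1, s2, s3, s4}
Final reachable set {s0, s1, s2, s3, s4} has 5 states.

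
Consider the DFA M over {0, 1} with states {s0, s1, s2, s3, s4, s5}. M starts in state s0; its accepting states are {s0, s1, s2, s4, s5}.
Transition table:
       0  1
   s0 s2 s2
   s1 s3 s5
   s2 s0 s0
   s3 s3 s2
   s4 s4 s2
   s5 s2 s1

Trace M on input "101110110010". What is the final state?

s0

s0 --1--> s2
s2 --0--> s0
s0 --1--> s2
s2 --1--> s0
s0 --1--> s2
s2 --0--> s0
s0 --1--> s2
s2 --1--> s0
s0 --0--> s2
s2 --0--> s0
s0 --1--> s2
s2 --0--> s0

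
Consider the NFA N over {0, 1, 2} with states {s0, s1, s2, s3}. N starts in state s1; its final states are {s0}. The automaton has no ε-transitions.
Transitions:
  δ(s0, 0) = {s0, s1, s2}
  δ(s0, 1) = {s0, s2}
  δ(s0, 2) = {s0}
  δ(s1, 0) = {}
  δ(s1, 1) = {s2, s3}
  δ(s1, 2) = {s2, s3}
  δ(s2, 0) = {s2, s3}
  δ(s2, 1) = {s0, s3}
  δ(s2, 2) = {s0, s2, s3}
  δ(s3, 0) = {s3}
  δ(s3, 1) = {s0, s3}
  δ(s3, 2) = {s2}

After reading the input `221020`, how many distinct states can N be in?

4

Start: {s1}
read 2: {s2, s3}
read 2: {s0, s2, s3}
read 1: {s0, s2, s3}
read 0: {s0, s1, s2, s3}
read 2: {s0, s2, s3}
read 0: {s0, s1, s2, s3}
Final reachable set {s0, s1, s2, s3} has 4 states.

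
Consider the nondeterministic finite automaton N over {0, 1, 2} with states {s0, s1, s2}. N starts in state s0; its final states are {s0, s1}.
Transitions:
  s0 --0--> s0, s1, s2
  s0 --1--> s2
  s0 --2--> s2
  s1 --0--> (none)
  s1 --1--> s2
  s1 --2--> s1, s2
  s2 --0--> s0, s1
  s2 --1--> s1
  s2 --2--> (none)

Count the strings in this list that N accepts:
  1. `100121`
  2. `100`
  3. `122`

`100121`: accepted
`100`: accepted
`122`: rejected

2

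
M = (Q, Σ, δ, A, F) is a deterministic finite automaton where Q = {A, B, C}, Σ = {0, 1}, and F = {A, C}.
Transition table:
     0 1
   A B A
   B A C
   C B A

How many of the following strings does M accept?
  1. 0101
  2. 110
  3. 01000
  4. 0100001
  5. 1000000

0101: accepted
110: rejected
01000: rejected
0100001: accepted
1000000: accepted

3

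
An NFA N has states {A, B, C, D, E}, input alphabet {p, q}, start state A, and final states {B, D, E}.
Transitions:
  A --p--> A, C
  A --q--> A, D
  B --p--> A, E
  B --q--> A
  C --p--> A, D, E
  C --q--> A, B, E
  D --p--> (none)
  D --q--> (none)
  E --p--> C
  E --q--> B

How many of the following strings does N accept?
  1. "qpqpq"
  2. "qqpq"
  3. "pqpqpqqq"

3

"qpqpq": accepted
"qqpq": accepted
"pqpqpqqq": accepted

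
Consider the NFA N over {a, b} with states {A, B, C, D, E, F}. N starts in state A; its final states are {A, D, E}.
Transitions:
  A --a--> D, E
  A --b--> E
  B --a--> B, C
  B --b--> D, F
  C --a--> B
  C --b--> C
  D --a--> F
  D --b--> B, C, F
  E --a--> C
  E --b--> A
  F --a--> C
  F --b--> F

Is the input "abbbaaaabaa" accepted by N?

rejected

Start: {A}
read a: {D, E}
read b: {A, B, C, F}
read b: {C, D, E, F}
read b: {A, B, C, F}
read a: {B, C, D, E}
read a: {B, C, F}
read a: {B, C}
read a: {B, C}
read b: {C, D, F}
read a: {B, C, F}
read a: {B, C}
Reachable ∩ accepting = {} — empty.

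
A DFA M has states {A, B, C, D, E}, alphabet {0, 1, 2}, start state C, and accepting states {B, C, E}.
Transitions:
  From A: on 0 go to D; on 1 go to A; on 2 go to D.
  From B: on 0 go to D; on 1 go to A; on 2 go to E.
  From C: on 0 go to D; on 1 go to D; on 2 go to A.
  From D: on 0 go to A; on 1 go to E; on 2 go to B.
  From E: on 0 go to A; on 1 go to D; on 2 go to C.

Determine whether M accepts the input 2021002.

rejected

C --2--> A
A --0--> D
D --2--> B
B --1--> A
A --0--> D
D --0--> A
A --2--> D
End in state D, which is not an accepting state.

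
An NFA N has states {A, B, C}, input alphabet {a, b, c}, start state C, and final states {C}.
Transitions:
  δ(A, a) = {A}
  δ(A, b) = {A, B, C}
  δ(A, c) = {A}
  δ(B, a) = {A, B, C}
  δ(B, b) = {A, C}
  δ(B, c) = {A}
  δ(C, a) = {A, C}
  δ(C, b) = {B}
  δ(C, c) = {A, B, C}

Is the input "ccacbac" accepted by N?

Start: {C}
read c: {A, B, C}
read c: {A, B, C}
read a: {A, B, C}
read c: {A, B, C}
read b: {A, B, C}
read a: {A, B, C}
read c: {A, B, C}
Reachable ∩ accepting = {C} — nonempty.

accepted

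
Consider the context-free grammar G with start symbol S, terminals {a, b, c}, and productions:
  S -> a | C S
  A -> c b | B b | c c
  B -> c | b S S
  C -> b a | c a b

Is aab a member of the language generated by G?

no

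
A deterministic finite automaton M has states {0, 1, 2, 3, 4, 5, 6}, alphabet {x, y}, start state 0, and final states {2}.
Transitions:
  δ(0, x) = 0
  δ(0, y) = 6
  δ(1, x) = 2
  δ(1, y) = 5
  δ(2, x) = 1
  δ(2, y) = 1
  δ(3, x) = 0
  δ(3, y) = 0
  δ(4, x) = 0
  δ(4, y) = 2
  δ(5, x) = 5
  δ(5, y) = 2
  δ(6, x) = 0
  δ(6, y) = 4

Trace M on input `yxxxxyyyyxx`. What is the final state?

1

0 --y--> 6
6 --x--> 0
0 --x--> 0
0 --x--> 0
0 --x--> 0
0 --y--> 6
6 --y--> 4
4 --y--> 2
2 --y--> 1
1 --x--> 2
2 --x--> 1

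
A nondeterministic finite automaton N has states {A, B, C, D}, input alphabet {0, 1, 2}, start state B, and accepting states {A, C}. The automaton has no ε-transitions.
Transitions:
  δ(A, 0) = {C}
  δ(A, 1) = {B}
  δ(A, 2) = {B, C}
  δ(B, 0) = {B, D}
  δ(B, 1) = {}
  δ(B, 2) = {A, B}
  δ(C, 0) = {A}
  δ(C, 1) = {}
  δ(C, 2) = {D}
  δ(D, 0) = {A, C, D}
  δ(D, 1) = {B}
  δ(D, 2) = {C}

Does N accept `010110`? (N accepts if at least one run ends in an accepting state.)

Start: {B}
read 0: {B, D}
read 1: {B}
read 0: {B, D}
read 1: {B}
read 1: {}
The reachable set is empty and stays empty for the remaining 1 symbol.
Reachable ∩ accepting = {} — empty.

rejected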